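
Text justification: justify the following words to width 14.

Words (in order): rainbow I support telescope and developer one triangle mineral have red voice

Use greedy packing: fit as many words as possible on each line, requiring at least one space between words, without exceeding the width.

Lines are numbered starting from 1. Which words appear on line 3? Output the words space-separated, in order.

Answer: telescope and

Derivation:
Line 1: ['rainbow', 'I'] (min_width=9, slack=5)
Line 2: ['support'] (min_width=7, slack=7)
Line 3: ['telescope', 'and'] (min_width=13, slack=1)
Line 4: ['developer', 'one'] (min_width=13, slack=1)
Line 5: ['triangle'] (min_width=8, slack=6)
Line 6: ['mineral', 'have'] (min_width=12, slack=2)
Line 7: ['red', 'voice'] (min_width=9, slack=5)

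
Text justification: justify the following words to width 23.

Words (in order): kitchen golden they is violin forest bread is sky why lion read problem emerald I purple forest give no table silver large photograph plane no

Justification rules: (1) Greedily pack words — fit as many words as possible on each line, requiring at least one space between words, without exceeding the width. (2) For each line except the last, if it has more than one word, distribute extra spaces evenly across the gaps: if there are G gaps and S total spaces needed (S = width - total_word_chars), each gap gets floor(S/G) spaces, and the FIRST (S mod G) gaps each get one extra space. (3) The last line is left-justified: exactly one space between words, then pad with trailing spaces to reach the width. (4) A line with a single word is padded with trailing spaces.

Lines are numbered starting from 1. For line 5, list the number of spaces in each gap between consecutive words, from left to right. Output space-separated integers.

Line 1: ['kitchen', 'golden', 'they', 'is'] (min_width=22, slack=1)
Line 2: ['violin', 'forest', 'bread', 'is'] (min_width=22, slack=1)
Line 3: ['sky', 'why', 'lion', 'read'] (min_width=17, slack=6)
Line 4: ['problem', 'emerald', 'I'] (min_width=17, slack=6)
Line 5: ['purple', 'forest', 'give', 'no'] (min_width=21, slack=2)
Line 6: ['table', 'silver', 'large'] (min_width=18, slack=5)
Line 7: ['photograph', 'plane', 'no'] (min_width=19, slack=4)

Answer: 2 2 1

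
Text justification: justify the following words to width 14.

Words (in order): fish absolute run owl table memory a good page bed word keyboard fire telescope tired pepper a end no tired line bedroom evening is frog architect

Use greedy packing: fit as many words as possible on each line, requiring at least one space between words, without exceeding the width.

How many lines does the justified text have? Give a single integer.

Line 1: ['fish', 'absolute'] (min_width=13, slack=1)
Line 2: ['run', 'owl', 'table'] (min_width=13, slack=1)
Line 3: ['memory', 'a', 'good'] (min_width=13, slack=1)
Line 4: ['page', 'bed', 'word'] (min_width=13, slack=1)
Line 5: ['keyboard', 'fire'] (min_width=13, slack=1)
Line 6: ['telescope'] (min_width=9, slack=5)
Line 7: ['tired', 'pepper', 'a'] (min_width=14, slack=0)
Line 8: ['end', 'no', 'tired'] (min_width=12, slack=2)
Line 9: ['line', 'bedroom'] (min_width=12, slack=2)
Line 10: ['evening', 'is'] (min_width=10, slack=4)
Line 11: ['frog', 'architect'] (min_width=14, slack=0)
Total lines: 11

Answer: 11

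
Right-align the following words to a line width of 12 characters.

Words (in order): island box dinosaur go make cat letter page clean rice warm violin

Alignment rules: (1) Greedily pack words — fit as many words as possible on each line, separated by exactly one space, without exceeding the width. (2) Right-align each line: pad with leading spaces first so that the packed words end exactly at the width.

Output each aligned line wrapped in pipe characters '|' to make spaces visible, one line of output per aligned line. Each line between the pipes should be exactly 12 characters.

Line 1: ['island', 'box'] (min_width=10, slack=2)
Line 2: ['dinosaur', 'go'] (min_width=11, slack=1)
Line 3: ['make', 'cat'] (min_width=8, slack=4)
Line 4: ['letter', 'page'] (min_width=11, slack=1)
Line 5: ['clean', 'rice'] (min_width=10, slack=2)
Line 6: ['warm', 'violin'] (min_width=11, slack=1)

Answer: |  island box|
| dinosaur go|
|    make cat|
| letter page|
|  clean rice|
| warm violin|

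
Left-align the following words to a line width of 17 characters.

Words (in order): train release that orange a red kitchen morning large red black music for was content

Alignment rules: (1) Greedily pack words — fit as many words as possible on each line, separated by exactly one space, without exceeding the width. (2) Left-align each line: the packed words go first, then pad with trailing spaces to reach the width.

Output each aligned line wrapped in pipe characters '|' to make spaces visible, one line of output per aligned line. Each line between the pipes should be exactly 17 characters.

Line 1: ['train', 'release'] (min_width=13, slack=4)
Line 2: ['that', 'orange', 'a', 'red'] (min_width=17, slack=0)
Line 3: ['kitchen', 'morning'] (min_width=15, slack=2)
Line 4: ['large', 'red', 'black'] (min_width=15, slack=2)
Line 5: ['music', 'for', 'was'] (min_width=13, slack=4)
Line 6: ['content'] (min_width=7, slack=10)

Answer: |train release    |
|that orange a red|
|kitchen morning  |
|large red black  |
|music for was    |
|content          |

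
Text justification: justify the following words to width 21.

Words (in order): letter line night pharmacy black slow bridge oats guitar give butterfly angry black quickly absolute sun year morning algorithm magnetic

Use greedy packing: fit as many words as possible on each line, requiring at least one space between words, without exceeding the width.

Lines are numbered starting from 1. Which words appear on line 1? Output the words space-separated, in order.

Answer: letter line night

Derivation:
Line 1: ['letter', 'line', 'night'] (min_width=17, slack=4)
Line 2: ['pharmacy', 'black', 'slow'] (min_width=19, slack=2)
Line 3: ['bridge', 'oats', 'guitar'] (min_width=18, slack=3)
Line 4: ['give', 'butterfly', 'angry'] (min_width=20, slack=1)
Line 5: ['black', 'quickly'] (min_width=13, slack=8)
Line 6: ['absolute', 'sun', 'year'] (min_width=17, slack=4)
Line 7: ['morning', 'algorithm'] (min_width=17, slack=4)
Line 8: ['magnetic'] (min_width=8, slack=13)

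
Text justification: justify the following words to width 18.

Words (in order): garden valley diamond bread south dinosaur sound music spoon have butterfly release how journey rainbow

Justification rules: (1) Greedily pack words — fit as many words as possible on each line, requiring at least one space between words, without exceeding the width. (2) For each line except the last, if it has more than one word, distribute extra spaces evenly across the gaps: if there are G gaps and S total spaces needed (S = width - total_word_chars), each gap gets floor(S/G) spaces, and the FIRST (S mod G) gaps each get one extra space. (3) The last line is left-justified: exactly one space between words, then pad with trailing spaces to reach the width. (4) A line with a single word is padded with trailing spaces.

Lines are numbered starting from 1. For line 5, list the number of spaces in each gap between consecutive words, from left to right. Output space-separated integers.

Line 1: ['garden', 'valley'] (min_width=13, slack=5)
Line 2: ['diamond', 'bread'] (min_width=13, slack=5)
Line 3: ['south', 'dinosaur'] (min_width=14, slack=4)
Line 4: ['sound', 'music', 'spoon'] (min_width=17, slack=1)
Line 5: ['have', 'butterfly'] (min_width=14, slack=4)
Line 6: ['release', 'how'] (min_width=11, slack=7)
Line 7: ['journey', 'rainbow'] (min_width=15, slack=3)

Answer: 5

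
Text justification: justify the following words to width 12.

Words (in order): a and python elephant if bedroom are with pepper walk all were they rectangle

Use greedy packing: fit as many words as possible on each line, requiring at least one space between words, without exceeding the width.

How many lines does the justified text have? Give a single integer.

Answer: 7

Derivation:
Line 1: ['a', 'and', 'python'] (min_width=12, slack=0)
Line 2: ['elephant', 'if'] (min_width=11, slack=1)
Line 3: ['bedroom', 'are'] (min_width=11, slack=1)
Line 4: ['with', 'pepper'] (min_width=11, slack=1)
Line 5: ['walk', 'all'] (min_width=8, slack=4)
Line 6: ['were', 'they'] (min_width=9, slack=3)
Line 7: ['rectangle'] (min_width=9, slack=3)
Total lines: 7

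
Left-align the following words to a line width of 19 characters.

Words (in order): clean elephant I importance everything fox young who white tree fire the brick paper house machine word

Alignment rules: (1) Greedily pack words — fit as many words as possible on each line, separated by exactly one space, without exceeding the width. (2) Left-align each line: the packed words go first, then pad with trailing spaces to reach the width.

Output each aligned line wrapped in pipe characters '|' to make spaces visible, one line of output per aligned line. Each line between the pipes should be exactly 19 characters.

Line 1: ['clean', 'elephant', 'I'] (min_width=16, slack=3)
Line 2: ['importance'] (min_width=10, slack=9)
Line 3: ['everything', 'fox'] (min_width=14, slack=5)
Line 4: ['young', 'who', 'white'] (min_width=15, slack=4)
Line 5: ['tree', 'fire', 'the', 'brick'] (min_width=19, slack=0)
Line 6: ['paper', 'house', 'machine'] (min_width=19, slack=0)
Line 7: ['word'] (min_width=4, slack=15)

Answer: |clean elephant I   |
|importance         |
|everything fox     |
|young who white    |
|tree fire the brick|
|paper house machine|
|word               |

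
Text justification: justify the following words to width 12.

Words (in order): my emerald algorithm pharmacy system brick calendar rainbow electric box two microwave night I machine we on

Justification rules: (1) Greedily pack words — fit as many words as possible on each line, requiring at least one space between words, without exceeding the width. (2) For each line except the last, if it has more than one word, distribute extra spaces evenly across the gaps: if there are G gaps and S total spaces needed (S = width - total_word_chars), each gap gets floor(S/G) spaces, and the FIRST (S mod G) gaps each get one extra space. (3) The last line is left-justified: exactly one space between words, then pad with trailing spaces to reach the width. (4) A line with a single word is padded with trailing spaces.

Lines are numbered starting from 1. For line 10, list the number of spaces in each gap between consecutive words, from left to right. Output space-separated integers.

Answer: 6

Derivation:
Line 1: ['my', 'emerald'] (min_width=10, slack=2)
Line 2: ['algorithm'] (min_width=9, slack=3)
Line 3: ['pharmacy'] (min_width=8, slack=4)
Line 4: ['system', 'brick'] (min_width=12, slack=0)
Line 5: ['calendar'] (min_width=8, slack=4)
Line 6: ['rainbow'] (min_width=7, slack=5)
Line 7: ['electric', 'box'] (min_width=12, slack=0)
Line 8: ['two'] (min_width=3, slack=9)
Line 9: ['microwave'] (min_width=9, slack=3)
Line 10: ['night', 'I'] (min_width=7, slack=5)
Line 11: ['machine', 'we'] (min_width=10, slack=2)
Line 12: ['on'] (min_width=2, slack=10)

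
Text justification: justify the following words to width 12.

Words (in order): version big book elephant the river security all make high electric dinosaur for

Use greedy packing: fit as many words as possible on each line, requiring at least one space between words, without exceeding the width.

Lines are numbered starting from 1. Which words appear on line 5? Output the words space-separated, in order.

Line 1: ['version', 'big'] (min_width=11, slack=1)
Line 2: ['book'] (min_width=4, slack=8)
Line 3: ['elephant', 'the'] (min_width=12, slack=0)
Line 4: ['river'] (min_width=5, slack=7)
Line 5: ['security', 'all'] (min_width=12, slack=0)
Line 6: ['make', 'high'] (min_width=9, slack=3)
Line 7: ['electric'] (min_width=8, slack=4)
Line 8: ['dinosaur', 'for'] (min_width=12, slack=0)

Answer: security all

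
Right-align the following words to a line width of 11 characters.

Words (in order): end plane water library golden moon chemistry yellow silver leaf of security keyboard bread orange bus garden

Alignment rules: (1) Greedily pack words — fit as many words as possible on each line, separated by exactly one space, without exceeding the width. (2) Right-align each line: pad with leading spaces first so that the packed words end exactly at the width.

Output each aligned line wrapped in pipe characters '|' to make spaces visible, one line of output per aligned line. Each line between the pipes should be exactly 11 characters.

Answer: |  end plane|
|      water|
|    library|
|golden moon|
|  chemistry|
|     yellow|
|silver leaf|
|of security|
|   keyboard|
|      bread|
| orange bus|
|     garden|

Derivation:
Line 1: ['end', 'plane'] (min_width=9, slack=2)
Line 2: ['water'] (min_width=5, slack=6)
Line 3: ['library'] (min_width=7, slack=4)
Line 4: ['golden', 'moon'] (min_width=11, slack=0)
Line 5: ['chemistry'] (min_width=9, slack=2)
Line 6: ['yellow'] (min_width=6, slack=5)
Line 7: ['silver', 'leaf'] (min_width=11, slack=0)
Line 8: ['of', 'security'] (min_width=11, slack=0)
Line 9: ['keyboard'] (min_width=8, slack=3)
Line 10: ['bread'] (min_width=5, slack=6)
Line 11: ['orange', 'bus'] (min_width=10, slack=1)
Line 12: ['garden'] (min_width=6, slack=5)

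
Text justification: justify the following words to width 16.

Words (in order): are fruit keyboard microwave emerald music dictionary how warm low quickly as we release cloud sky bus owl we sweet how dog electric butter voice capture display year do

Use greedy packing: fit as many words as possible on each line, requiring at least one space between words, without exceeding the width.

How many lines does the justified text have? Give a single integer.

Line 1: ['are', 'fruit'] (min_width=9, slack=7)
Line 2: ['keyboard'] (min_width=8, slack=8)
Line 3: ['microwave'] (min_width=9, slack=7)
Line 4: ['emerald', 'music'] (min_width=13, slack=3)
Line 5: ['dictionary', 'how'] (min_width=14, slack=2)
Line 6: ['warm', 'low', 'quickly'] (min_width=16, slack=0)
Line 7: ['as', 'we', 'release'] (min_width=13, slack=3)
Line 8: ['cloud', 'sky', 'bus'] (min_width=13, slack=3)
Line 9: ['owl', 'we', 'sweet', 'how'] (min_width=16, slack=0)
Line 10: ['dog', 'electric'] (min_width=12, slack=4)
Line 11: ['butter', 'voice'] (min_width=12, slack=4)
Line 12: ['capture', 'display'] (min_width=15, slack=1)
Line 13: ['year', 'do'] (min_width=7, slack=9)
Total lines: 13

Answer: 13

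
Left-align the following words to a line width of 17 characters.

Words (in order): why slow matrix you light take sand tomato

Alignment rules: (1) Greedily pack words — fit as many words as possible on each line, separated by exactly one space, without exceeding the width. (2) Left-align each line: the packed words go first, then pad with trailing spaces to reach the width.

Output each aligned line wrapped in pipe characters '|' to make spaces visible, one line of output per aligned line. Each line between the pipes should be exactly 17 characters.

Line 1: ['why', 'slow', 'matrix'] (min_width=15, slack=2)
Line 2: ['you', 'light', 'take'] (min_width=14, slack=3)
Line 3: ['sand', 'tomato'] (min_width=11, slack=6)

Answer: |why slow matrix  |
|you light take   |
|sand tomato      |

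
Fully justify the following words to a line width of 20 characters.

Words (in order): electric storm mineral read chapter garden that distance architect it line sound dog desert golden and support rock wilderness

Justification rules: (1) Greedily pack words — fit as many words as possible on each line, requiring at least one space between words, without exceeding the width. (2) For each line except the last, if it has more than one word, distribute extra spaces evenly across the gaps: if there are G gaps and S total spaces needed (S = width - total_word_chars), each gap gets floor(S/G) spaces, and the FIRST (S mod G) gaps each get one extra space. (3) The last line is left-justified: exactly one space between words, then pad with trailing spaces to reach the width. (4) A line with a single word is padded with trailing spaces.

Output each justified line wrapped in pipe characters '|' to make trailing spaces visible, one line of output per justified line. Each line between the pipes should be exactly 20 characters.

Line 1: ['electric', 'storm'] (min_width=14, slack=6)
Line 2: ['mineral', 'read', 'chapter'] (min_width=20, slack=0)
Line 3: ['garden', 'that', 'distance'] (min_width=20, slack=0)
Line 4: ['architect', 'it', 'line'] (min_width=17, slack=3)
Line 5: ['sound', 'dog', 'desert'] (min_width=16, slack=4)
Line 6: ['golden', 'and', 'support'] (min_width=18, slack=2)
Line 7: ['rock', 'wilderness'] (min_width=15, slack=5)

Answer: |electric       storm|
|mineral read chapter|
|garden that distance|
|architect   it  line|
|sound   dog   desert|
|golden  and  support|
|rock wilderness     |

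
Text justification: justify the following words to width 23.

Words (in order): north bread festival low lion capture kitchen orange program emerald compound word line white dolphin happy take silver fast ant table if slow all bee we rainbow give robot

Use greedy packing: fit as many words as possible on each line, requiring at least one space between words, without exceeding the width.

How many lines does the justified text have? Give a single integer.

Answer: 9

Derivation:
Line 1: ['north', 'bread', 'festival'] (min_width=20, slack=3)
Line 2: ['low', 'lion', 'capture'] (min_width=16, slack=7)
Line 3: ['kitchen', 'orange', 'program'] (min_width=22, slack=1)
Line 4: ['emerald', 'compound', 'word'] (min_width=21, slack=2)
Line 5: ['line', 'white', 'dolphin'] (min_width=18, slack=5)
Line 6: ['happy', 'take', 'silver', 'fast'] (min_width=22, slack=1)
Line 7: ['ant', 'table', 'if', 'slow', 'all'] (min_width=21, slack=2)
Line 8: ['bee', 'we', 'rainbow', 'give'] (min_width=19, slack=4)
Line 9: ['robot'] (min_width=5, slack=18)
Total lines: 9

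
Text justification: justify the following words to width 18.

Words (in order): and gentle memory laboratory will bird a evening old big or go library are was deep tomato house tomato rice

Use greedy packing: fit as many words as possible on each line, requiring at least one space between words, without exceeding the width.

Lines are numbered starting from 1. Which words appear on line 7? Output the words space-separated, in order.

Answer: tomato rice

Derivation:
Line 1: ['and', 'gentle', 'memory'] (min_width=17, slack=1)
Line 2: ['laboratory', 'will'] (min_width=15, slack=3)
Line 3: ['bird', 'a', 'evening', 'old'] (min_width=18, slack=0)
Line 4: ['big', 'or', 'go', 'library'] (min_width=17, slack=1)
Line 5: ['are', 'was', 'deep'] (min_width=12, slack=6)
Line 6: ['tomato', 'house'] (min_width=12, slack=6)
Line 7: ['tomato', 'rice'] (min_width=11, slack=7)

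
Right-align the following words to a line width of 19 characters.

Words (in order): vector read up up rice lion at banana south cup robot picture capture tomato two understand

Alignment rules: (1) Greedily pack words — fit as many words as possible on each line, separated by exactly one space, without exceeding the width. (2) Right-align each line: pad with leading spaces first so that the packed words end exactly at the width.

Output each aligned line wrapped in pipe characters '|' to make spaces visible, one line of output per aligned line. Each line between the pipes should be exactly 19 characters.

Line 1: ['vector', 'read', 'up', 'up'] (min_width=17, slack=2)
Line 2: ['rice', 'lion', 'at', 'banana'] (min_width=19, slack=0)
Line 3: ['south', 'cup', 'robot'] (min_width=15, slack=4)
Line 4: ['picture', 'capture'] (min_width=15, slack=4)
Line 5: ['tomato', 'two'] (min_width=10, slack=9)
Line 6: ['understand'] (min_width=10, slack=9)

Answer: |  vector read up up|
|rice lion at banana|
|    south cup robot|
|    picture capture|
|         tomato two|
|         understand|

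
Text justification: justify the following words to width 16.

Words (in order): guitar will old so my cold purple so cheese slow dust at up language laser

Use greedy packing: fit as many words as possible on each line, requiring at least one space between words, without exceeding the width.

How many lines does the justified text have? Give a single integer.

Answer: 5

Derivation:
Line 1: ['guitar', 'will', 'old'] (min_width=15, slack=1)
Line 2: ['so', 'my', 'cold'] (min_width=10, slack=6)
Line 3: ['purple', 'so', 'cheese'] (min_width=16, slack=0)
Line 4: ['slow', 'dust', 'at', 'up'] (min_width=15, slack=1)
Line 5: ['language', 'laser'] (min_width=14, slack=2)
Total lines: 5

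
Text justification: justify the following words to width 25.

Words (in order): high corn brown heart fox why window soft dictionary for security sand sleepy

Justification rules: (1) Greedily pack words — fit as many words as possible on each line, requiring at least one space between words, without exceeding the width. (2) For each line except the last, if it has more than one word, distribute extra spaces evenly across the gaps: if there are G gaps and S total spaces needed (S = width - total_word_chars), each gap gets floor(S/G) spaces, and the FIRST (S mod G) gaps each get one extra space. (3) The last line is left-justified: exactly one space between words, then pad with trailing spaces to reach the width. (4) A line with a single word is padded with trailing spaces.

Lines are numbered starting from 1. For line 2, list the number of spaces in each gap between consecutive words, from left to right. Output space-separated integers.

Answer: 6 6

Derivation:
Line 1: ['high', 'corn', 'brown', 'heart', 'fox'] (min_width=25, slack=0)
Line 2: ['why', 'window', 'soft'] (min_width=15, slack=10)
Line 3: ['dictionary', 'for', 'security'] (min_width=23, slack=2)
Line 4: ['sand', 'sleepy'] (min_width=11, slack=14)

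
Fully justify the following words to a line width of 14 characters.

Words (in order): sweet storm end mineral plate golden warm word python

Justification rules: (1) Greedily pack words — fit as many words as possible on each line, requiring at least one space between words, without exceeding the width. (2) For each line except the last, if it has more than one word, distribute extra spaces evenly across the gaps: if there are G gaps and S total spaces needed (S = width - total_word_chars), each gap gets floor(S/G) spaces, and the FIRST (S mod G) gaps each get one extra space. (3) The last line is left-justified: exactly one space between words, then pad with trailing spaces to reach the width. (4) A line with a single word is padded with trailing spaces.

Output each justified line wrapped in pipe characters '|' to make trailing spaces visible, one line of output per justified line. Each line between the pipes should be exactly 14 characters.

Line 1: ['sweet', 'storm'] (min_width=11, slack=3)
Line 2: ['end', 'mineral'] (min_width=11, slack=3)
Line 3: ['plate', 'golden'] (min_width=12, slack=2)
Line 4: ['warm', 'word'] (min_width=9, slack=5)
Line 5: ['python'] (min_width=6, slack=8)

Answer: |sweet    storm|
|end    mineral|
|plate   golden|
|warm      word|
|python        |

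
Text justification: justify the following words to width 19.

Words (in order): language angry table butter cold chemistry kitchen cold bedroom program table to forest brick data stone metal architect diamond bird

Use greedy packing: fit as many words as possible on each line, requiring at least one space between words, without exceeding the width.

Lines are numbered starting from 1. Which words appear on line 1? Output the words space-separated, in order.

Line 1: ['language', 'angry'] (min_width=14, slack=5)
Line 2: ['table', 'butter', 'cold'] (min_width=17, slack=2)
Line 3: ['chemistry', 'kitchen'] (min_width=17, slack=2)
Line 4: ['cold', 'bedroom'] (min_width=12, slack=7)
Line 5: ['program', 'table', 'to'] (min_width=16, slack=3)
Line 6: ['forest', 'brick', 'data'] (min_width=17, slack=2)
Line 7: ['stone', 'metal'] (min_width=11, slack=8)
Line 8: ['architect', 'diamond'] (min_width=17, slack=2)
Line 9: ['bird'] (min_width=4, slack=15)

Answer: language angry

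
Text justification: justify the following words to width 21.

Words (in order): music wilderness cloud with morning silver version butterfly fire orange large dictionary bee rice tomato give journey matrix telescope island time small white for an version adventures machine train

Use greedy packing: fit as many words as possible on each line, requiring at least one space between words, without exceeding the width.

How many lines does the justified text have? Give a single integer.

Line 1: ['music', 'wilderness'] (min_width=16, slack=5)
Line 2: ['cloud', 'with', 'morning'] (min_width=18, slack=3)
Line 3: ['silver', 'version'] (min_width=14, slack=7)
Line 4: ['butterfly', 'fire', 'orange'] (min_width=21, slack=0)
Line 5: ['large', 'dictionary', 'bee'] (min_width=20, slack=1)
Line 6: ['rice', 'tomato', 'give'] (min_width=16, slack=5)
Line 7: ['journey', 'matrix'] (min_width=14, slack=7)
Line 8: ['telescope', 'island', 'time'] (min_width=21, slack=0)
Line 9: ['small', 'white', 'for', 'an'] (min_width=18, slack=3)
Line 10: ['version', 'adventures'] (min_width=18, slack=3)
Line 11: ['machine', 'train'] (min_width=13, slack=8)
Total lines: 11

Answer: 11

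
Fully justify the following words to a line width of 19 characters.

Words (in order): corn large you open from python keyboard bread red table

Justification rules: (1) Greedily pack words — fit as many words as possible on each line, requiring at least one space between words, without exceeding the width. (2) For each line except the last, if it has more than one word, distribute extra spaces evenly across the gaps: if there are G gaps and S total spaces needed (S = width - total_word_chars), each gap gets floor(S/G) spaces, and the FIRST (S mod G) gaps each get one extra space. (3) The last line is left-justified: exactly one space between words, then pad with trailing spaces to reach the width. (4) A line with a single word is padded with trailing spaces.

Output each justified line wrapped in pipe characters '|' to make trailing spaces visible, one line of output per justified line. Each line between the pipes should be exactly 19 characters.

Line 1: ['corn', 'large', 'you', 'open'] (min_width=19, slack=0)
Line 2: ['from', 'python'] (min_width=11, slack=8)
Line 3: ['keyboard', 'bread', 'red'] (min_width=18, slack=1)
Line 4: ['table'] (min_width=5, slack=14)

Answer: |corn large you open|
|from         python|
|keyboard  bread red|
|table              |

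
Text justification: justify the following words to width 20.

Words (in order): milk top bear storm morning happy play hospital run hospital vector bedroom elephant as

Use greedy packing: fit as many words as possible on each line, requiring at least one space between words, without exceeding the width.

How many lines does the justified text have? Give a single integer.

Line 1: ['milk', 'top', 'bear', 'storm'] (min_width=19, slack=1)
Line 2: ['morning', 'happy', 'play'] (min_width=18, slack=2)
Line 3: ['hospital', 'run'] (min_width=12, slack=8)
Line 4: ['hospital', 'vector'] (min_width=15, slack=5)
Line 5: ['bedroom', 'elephant', 'as'] (min_width=19, slack=1)
Total lines: 5

Answer: 5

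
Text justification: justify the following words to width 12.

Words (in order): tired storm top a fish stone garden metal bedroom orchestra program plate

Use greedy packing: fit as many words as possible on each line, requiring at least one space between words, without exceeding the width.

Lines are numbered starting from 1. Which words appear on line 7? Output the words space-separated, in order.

Line 1: ['tired', 'storm'] (min_width=11, slack=1)
Line 2: ['top', 'a', 'fish'] (min_width=10, slack=2)
Line 3: ['stone', 'garden'] (min_width=12, slack=0)
Line 4: ['metal'] (min_width=5, slack=7)
Line 5: ['bedroom'] (min_width=7, slack=5)
Line 6: ['orchestra'] (min_width=9, slack=3)
Line 7: ['program'] (min_width=7, slack=5)
Line 8: ['plate'] (min_width=5, slack=7)

Answer: program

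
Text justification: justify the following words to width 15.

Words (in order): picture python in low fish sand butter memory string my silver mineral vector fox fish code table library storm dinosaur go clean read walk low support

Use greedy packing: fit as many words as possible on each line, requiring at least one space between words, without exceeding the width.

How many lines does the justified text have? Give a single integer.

Line 1: ['picture', 'python'] (min_width=14, slack=1)
Line 2: ['in', 'low', 'fish'] (min_width=11, slack=4)
Line 3: ['sand', 'butter'] (min_width=11, slack=4)
Line 4: ['memory', 'string'] (min_width=13, slack=2)
Line 5: ['my', 'silver'] (min_width=9, slack=6)
Line 6: ['mineral', 'vector'] (min_width=14, slack=1)
Line 7: ['fox', 'fish', 'code'] (min_width=13, slack=2)
Line 8: ['table', 'library'] (min_width=13, slack=2)
Line 9: ['storm', 'dinosaur'] (min_width=14, slack=1)
Line 10: ['go', 'clean', 'read'] (min_width=13, slack=2)
Line 11: ['walk', 'low'] (min_width=8, slack=7)
Line 12: ['support'] (min_width=7, slack=8)
Total lines: 12

Answer: 12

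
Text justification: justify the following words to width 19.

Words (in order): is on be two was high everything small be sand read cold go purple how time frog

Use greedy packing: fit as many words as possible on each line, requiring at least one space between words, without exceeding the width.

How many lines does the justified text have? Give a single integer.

Answer: 5

Derivation:
Line 1: ['is', 'on', 'be', 'two', 'was'] (min_width=16, slack=3)
Line 2: ['high', 'everything'] (min_width=15, slack=4)
Line 3: ['small', 'be', 'sand', 'read'] (min_width=18, slack=1)
Line 4: ['cold', 'go', 'purple', 'how'] (min_width=18, slack=1)
Line 5: ['time', 'frog'] (min_width=9, slack=10)
Total lines: 5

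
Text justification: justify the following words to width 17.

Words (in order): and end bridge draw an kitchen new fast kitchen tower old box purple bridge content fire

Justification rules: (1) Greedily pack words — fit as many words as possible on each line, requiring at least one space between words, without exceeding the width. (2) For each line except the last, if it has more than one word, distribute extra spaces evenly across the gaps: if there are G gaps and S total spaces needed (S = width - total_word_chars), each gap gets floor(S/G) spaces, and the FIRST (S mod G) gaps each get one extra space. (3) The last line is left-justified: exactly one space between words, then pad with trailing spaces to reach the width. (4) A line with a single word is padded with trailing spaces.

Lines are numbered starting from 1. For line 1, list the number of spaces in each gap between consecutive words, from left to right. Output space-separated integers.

Answer: 3 2

Derivation:
Line 1: ['and', 'end', 'bridge'] (min_width=14, slack=3)
Line 2: ['draw', 'an', 'kitchen'] (min_width=15, slack=2)
Line 3: ['new', 'fast', 'kitchen'] (min_width=16, slack=1)
Line 4: ['tower', 'old', 'box'] (min_width=13, slack=4)
Line 5: ['purple', 'bridge'] (min_width=13, slack=4)
Line 6: ['content', 'fire'] (min_width=12, slack=5)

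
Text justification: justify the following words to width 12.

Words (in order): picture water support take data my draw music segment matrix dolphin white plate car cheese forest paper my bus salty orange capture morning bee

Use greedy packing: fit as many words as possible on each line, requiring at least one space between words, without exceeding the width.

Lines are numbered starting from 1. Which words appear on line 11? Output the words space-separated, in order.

Answer: forest paper

Derivation:
Line 1: ['picture'] (min_width=7, slack=5)
Line 2: ['water'] (min_width=5, slack=7)
Line 3: ['support', 'take'] (min_width=12, slack=0)
Line 4: ['data', 'my', 'draw'] (min_width=12, slack=0)
Line 5: ['music'] (min_width=5, slack=7)
Line 6: ['segment'] (min_width=7, slack=5)
Line 7: ['matrix'] (min_width=6, slack=6)
Line 8: ['dolphin'] (min_width=7, slack=5)
Line 9: ['white', 'plate'] (min_width=11, slack=1)
Line 10: ['car', 'cheese'] (min_width=10, slack=2)
Line 11: ['forest', 'paper'] (min_width=12, slack=0)
Line 12: ['my', 'bus', 'salty'] (min_width=12, slack=0)
Line 13: ['orange'] (min_width=6, slack=6)
Line 14: ['capture'] (min_width=7, slack=5)
Line 15: ['morning', 'bee'] (min_width=11, slack=1)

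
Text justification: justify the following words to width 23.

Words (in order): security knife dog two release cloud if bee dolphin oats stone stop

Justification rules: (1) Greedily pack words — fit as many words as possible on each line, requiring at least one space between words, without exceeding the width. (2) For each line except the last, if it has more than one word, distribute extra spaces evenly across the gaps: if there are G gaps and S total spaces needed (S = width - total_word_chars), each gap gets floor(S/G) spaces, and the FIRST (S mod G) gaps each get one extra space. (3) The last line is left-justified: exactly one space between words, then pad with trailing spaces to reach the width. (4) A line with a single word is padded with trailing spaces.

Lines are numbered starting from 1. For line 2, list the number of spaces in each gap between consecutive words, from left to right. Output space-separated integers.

Answer: 2 2 2

Derivation:
Line 1: ['security', 'knife', 'dog', 'two'] (min_width=22, slack=1)
Line 2: ['release', 'cloud', 'if', 'bee'] (min_width=20, slack=3)
Line 3: ['dolphin', 'oats', 'stone', 'stop'] (min_width=23, slack=0)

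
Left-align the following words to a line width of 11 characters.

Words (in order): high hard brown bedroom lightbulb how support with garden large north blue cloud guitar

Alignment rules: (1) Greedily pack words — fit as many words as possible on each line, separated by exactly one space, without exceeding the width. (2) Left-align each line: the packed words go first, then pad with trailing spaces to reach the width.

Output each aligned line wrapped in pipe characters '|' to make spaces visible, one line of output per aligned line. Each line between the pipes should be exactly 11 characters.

Answer: |high hard  |
|brown      |
|bedroom    |
|lightbulb  |
|how support|
|with garden|
|large north|
|blue cloud |
|guitar     |

Derivation:
Line 1: ['high', 'hard'] (min_width=9, slack=2)
Line 2: ['brown'] (min_width=5, slack=6)
Line 3: ['bedroom'] (min_width=7, slack=4)
Line 4: ['lightbulb'] (min_width=9, slack=2)
Line 5: ['how', 'support'] (min_width=11, slack=0)
Line 6: ['with', 'garden'] (min_width=11, slack=0)
Line 7: ['large', 'north'] (min_width=11, slack=0)
Line 8: ['blue', 'cloud'] (min_width=10, slack=1)
Line 9: ['guitar'] (min_width=6, slack=5)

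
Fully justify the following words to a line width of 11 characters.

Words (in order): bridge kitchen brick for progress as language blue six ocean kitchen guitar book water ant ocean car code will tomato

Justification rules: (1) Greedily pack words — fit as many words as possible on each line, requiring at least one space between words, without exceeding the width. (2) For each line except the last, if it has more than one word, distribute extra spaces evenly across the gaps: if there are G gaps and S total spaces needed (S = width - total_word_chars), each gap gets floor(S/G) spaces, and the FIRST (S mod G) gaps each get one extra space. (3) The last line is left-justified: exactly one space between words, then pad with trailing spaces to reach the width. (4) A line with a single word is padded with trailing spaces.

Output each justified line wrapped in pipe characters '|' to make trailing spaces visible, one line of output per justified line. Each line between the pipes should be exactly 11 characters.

Line 1: ['bridge'] (min_width=6, slack=5)
Line 2: ['kitchen'] (min_width=7, slack=4)
Line 3: ['brick', 'for'] (min_width=9, slack=2)
Line 4: ['progress', 'as'] (min_width=11, slack=0)
Line 5: ['language'] (min_width=8, slack=3)
Line 6: ['blue', 'six'] (min_width=8, slack=3)
Line 7: ['ocean'] (min_width=5, slack=6)
Line 8: ['kitchen'] (min_width=7, slack=4)
Line 9: ['guitar', 'book'] (min_width=11, slack=0)
Line 10: ['water', 'ant'] (min_width=9, slack=2)
Line 11: ['ocean', 'car'] (min_width=9, slack=2)
Line 12: ['code', 'will'] (min_width=9, slack=2)
Line 13: ['tomato'] (min_width=6, slack=5)

Answer: |bridge     |
|kitchen    |
|brick   for|
|progress as|
|language   |
|blue    six|
|ocean      |
|kitchen    |
|guitar book|
|water   ant|
|ocean   car|
|code   will|
|tomato     |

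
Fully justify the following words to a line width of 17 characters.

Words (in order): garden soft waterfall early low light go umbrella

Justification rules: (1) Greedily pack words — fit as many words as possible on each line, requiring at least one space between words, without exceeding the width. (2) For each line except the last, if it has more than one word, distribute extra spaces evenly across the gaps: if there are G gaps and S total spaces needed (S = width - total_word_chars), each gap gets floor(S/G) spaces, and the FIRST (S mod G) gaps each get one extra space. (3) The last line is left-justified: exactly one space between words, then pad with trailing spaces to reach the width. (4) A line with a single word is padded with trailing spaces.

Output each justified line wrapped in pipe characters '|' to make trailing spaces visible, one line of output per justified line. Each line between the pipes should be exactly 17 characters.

Answer: |garden       soft|
|waterfall   early|
|low    light   go|
|umbrella         |

Derivation:
Line 1: ['garden', 'soft'] (min_width=11, slack=6)
Line 2: ['waterfall', 'early'] (min_width=15, slack=2)
Line 3: ['low', 'light', 'go'] (min_width=12, slack=5)
Line 4: ['umbrella'] (min_width=8, slack=9)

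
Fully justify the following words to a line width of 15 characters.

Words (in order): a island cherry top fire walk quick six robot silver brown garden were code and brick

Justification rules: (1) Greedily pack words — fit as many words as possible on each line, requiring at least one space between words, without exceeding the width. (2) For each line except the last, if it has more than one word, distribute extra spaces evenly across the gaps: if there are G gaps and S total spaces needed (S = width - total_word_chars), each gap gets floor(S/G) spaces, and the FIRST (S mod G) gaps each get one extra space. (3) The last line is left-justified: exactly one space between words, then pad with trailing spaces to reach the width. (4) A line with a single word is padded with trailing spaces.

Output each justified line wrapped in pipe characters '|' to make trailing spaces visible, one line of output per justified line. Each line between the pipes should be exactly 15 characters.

Answer: |a island cherry|
|top  fire  walk|
|quick six robot|
|silver    brown|
|garden     were|
|code and brick |

Derivation:
Line 1: ['a', 'island', 'cherry'] (min_width=15, slack=0)
Line 2: ['top', 'fire', 'walk'] (min_width=13, slack=2)
Line 3: ['quick', 'six', 'robot'] (min_width=15, slack=0)
Line 4: ['silver', 'brown'] (min_width=12, slack=3)
Line 5: ['garden', 'were'] (min_width=11, slack=4)
Line 6: ['code', 'and', 'brick'] (min_width=14, slack=1)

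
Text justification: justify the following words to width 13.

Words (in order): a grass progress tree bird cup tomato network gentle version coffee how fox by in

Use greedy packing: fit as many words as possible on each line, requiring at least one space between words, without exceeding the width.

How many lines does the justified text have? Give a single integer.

Answer: 9

Derivation:
Line 1: ['a', 'grass'] (min_width=7, slack=6)
Line 2: ['progress', 'tree'] (min_width=13, slack=0)
Line 3: ['bird', 'cup'] (min_width=8, slack=5)
Line 4: ['tomato'] (min_width=6, slack=7)
Line 5: ['network'] (min_width=7, slack=6)
Line 6: ['gentle'] (min_width=6, slack=7)
Line 7: ['version'] (min_width=7, slack=6)
Line 8: ['coffee', 'how'] (min_width=10, slack=3)
Line 9: ['fox', 'by', 'in'] (min_width=9, slack=4)
Total lines: 9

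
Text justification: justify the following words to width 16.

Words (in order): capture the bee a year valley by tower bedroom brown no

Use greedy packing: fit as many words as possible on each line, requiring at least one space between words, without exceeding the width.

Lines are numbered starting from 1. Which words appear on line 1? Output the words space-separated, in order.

Line 1: ['capture', 'the', 'bee'] (min_width=15, slack=1)
Line 2: ['a', 'year', 'valley', 'by'] (min_width=16, slack=0)
Line 3: ['tower', 'bedroom'] (min_width=13, slack=3)
Line 4: ['brown', 'no'] (min_width=8, slack=8)

Answer: capture the bee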